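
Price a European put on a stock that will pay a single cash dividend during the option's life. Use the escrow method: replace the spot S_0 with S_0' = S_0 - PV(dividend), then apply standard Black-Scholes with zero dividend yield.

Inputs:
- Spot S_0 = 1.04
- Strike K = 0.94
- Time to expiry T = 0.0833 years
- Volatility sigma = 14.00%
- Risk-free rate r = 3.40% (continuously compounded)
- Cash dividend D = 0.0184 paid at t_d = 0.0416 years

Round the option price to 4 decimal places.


Answer: Price = 0.0002

Derivation:
PV(D) = D * exp(-r * t_d) = 0.0184 * 0.99858660 = 0.01837399
S_0' = S_0 - PV(D) = 1.0400 - 0.01837399 = 1.02162601
d1 = (ln(S_0'/K) + (r + sigma^2/2)*T) / (sigma*sqrt(T)) = 2.15112829
d2 = d1 - sigma*sqrt(T) = 2.11072186
exp(-rT) = 0.99717181
N(-d1) = 0.01573304; N(-d2) = 0.01739811
P = K * exp(-rT) * N(-d2) - S_0' * N(-d1) = 0.9400 * 0.99717181 * 0.01739811 - 1.02162601 * 0.01573304 = 0.0002


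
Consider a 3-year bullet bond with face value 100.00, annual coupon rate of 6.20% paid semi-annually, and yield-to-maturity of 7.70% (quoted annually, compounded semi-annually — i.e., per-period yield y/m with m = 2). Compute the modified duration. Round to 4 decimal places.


Answer: Modified duration = 2.6751

Derivation:
Coupon per period c = face * coupon_rate / m = 3.100000
Periods per year m = 2; per-period yield y/m = 0.038500
Number of cashflows N = 6
Cashflows (t years, CF_t, discount factor 1/(1+y/m)^(m*t), PV):
  t = 0.5000: CF_t = 3.100000, DF = 0.962927, PV = 2.985075
  t = 1.0000: CF_t = 3.100000, DF = 0.927229, PV = 2.874410
  t = 1.5000: CF_t = 3.100000, DF = 0.892854, PV = 2.767848
  t = 2.0000: CF_t = 3.100000, DF = 0.859754, PV = 2.665236
  t = 2.5000: CF_t = 3.100000, DF = 0.827880, PV = 2.566429
  t = 3.0000: CF_t = 103.100000, DF = 0.797188, PV = 82.190129
Price P = sum_t PV_t = 96.049126
First compute Macaulay numerator sum_t t * PV_t:
  t * PV_t at t = 0.5000: 1.492537
  t * PV_t at t = 1.0000: 2.874410
  t * PV_t at t = 1.5000: 4.151772
  t * PV_t at t = 2.0000: 5.330472
  t * PV_t at t = 2.5000: 6.416072
  t * PV_t at t = 3.0000: 246.570386
Macaulay duration D = 266.835648 / 96.049126 = 2.778116
Modified duration = D / (1 + y/m) = 2.778116 / (1 + 0.038500) = 2.675124


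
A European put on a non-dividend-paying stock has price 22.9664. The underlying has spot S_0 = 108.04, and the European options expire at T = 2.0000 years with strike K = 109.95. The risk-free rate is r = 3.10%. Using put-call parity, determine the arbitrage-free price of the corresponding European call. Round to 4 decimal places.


Answer: Call price = 27.6663

Derivation:
Put-call parity: C - P = S_0 * exp(-qT) - K * exp(-rT).
S_0 * exp(-qT) = 108.0400 * 1.00000000 = 108.04000000
K * exp(-rT) = 109.9500 * 0.93988289 = 103.34012340
C = P + S*exp(-qT) - K*exp(-rT)
C = 22.9664 + 108.04000000 - 103.34012340 = 27.6663


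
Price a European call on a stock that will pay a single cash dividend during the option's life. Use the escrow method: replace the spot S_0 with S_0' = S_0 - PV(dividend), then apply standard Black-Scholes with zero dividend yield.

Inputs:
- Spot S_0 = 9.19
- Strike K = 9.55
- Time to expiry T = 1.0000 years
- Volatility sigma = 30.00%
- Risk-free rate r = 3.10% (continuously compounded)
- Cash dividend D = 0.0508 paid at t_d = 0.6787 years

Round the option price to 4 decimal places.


PV(D) = D * exp(-r * t_d) = 0.0508 * 0.97918009 = 0.04974235
S_0' = S_0 - PV(D) = 9.1900 - 0.04974235 = 9.14025765
d1 = (ln(S_0'/K) + (r + sigma^2/2)*T) / (sigma*sqrt(T)) = 0.10715807
d2 = d1 - sigma*sqrt(T) = -0.19284193
exp(-rT) = 0.96947557
N(d1) = 0.54266821; N(d2) = 0.42354138
C = S_0' * N(d1) - K * exp(-rT) * N(d2) = 9.14025765 * 0.54266821 - 9.5500 * 0.96947557 * 0.42354138 = 1.0388

Answer: Price = 1.0388


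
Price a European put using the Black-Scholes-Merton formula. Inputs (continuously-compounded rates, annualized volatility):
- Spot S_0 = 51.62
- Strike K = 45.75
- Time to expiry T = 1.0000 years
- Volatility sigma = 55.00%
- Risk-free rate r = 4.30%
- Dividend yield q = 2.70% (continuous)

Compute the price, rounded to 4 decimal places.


d1 = (ln(S/K) + (r - q + 0.5*sigma^2) * T) / (sigma * sqrt(T)) = 0.52357710
d2 = d1 - sigma * sqrt(T) = -0.02642290
exp(-rT) = 0.95791139; exp(-qT) = 0.97336124
P = K * exp(-rT) * N(-d2) - S_0 * exp(-qT) * N(-d1)
N(-d1) = 0.30028636; N(-d2) = 0.51053999
P = 45.7500 * 0.95791139 * 0.51053999 - 51.6200 * 0.97336124 * 0.30028636 = 7.2863

Answer: Price = 7.2863


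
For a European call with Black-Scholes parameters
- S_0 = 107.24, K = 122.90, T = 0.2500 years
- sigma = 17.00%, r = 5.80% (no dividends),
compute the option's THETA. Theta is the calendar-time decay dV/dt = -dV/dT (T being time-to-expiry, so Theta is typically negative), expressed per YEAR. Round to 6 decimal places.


d1 = -1.3904612142; d2 = -1.4754612142
phi(d1) = 0.1517334786; exp(-qT) = 1.0000000000; exp(-rT) = 0.9856046187
Theta = -S*exp(-qT)*phi(d1)*sigma/(2*sqrt(T)) - r*K*exp(-rT)*N(d2) + q*S*exp(-qT)*N(d1)
N(d1) = 0.0821944346; N(d2) = 0.0700442942; sqrt(T) = 0.5000000000
Term 1 = -107.2400 * 1.0000000000 * 0.1517334786 * 0.1700 / (2 * 0.5000000000) = -2.7662227017
Term 2 = -0.0580 * 122.9000 * 0.9856046187 * 0.0700442942 = -0.4921022718
Term 3 = 0 (no dividend yield, q = 0)
Theta = -2.7662227017 + (-0.4921022718) + (0.0000000000) = -3.258325

Answer: Theta = -3.258325


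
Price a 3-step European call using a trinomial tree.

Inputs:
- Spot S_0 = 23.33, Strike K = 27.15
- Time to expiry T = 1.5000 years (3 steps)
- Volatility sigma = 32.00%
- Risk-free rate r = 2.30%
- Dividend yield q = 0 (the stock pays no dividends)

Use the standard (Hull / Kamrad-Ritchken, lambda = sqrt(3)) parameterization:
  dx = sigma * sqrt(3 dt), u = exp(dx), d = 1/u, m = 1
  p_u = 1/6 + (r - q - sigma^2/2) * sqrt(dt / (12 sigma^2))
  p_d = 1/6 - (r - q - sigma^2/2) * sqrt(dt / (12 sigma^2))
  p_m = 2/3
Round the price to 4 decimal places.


Answer: Price = V(0,0) = 2.6758

Derivation:
dt = T/N = 0.500000; dx = sigma*sqrt(3*dt) = 0.391918
u = exp(dx) = 1.479817; d = 1/u = 0.675759
p_u = 0.148678, p_m = 0.666667, p_d = 0.184655
Discount per step: exp(-r*dt) = 0.988566
Stock lattice S(k, j) with j the centered position index:
  k=0: S(0,+0) = 23.3300
  k=1: S(1,-1) = 15.7655; S(1,+0) = 23.3300; S(1,+1) = 34.5241
  k=2: S(2,-2) = 10.6537; S(2,-1) = 15.7655; S(2,+0) = 23.3300; S(2,+1) = 34.5241; S(2,+2) = 51.0894
  k=3: S(3,-3) = 7.1993; S(3,-2) = 10.6537; S(3,-1) = 15.7655; S(3,+0) = 23.3300; S(3,+1) = 34.5241; S(3,+2) = 51.0894; S(3,+3) = 75.6029
Terminal payoffs V(N, j) = max(S_T - K, 0):
  V(3,-3) = 0.000000; V(3,-2) = 0.000000; V(3,-1) = 0.000000; V(3,+0) = 0.000000; V(3,+1) = 7.374128; V(3,+2) = 23.939388; V(3,+3) = 48.452939
Backward induction: V(k, j) = exp(-r*dt) * [p_u * V(k+1, j+1) + p_m * V(k+1, j) + p_d * V(k+1, j-1)]
  V(2,-2) = exp(-r*dt) * [p_u*0.000000 + p_m*0.000000 + p_d*0.000000] = 0.000000
  V(2,-1) = exp(-r*dt) * [p_u*0.000000 + p_m*0.000000 + p_d*0.000000] = 0.000000
  V(2,+0) = exp(-r*dt) * [p_u*7.374128 + p_m*0.000000 + p_d*0.000000] = 1.083836
  V(2,+1) = exp(-r*dt) * [p_u*23.939388 + p_m*7.374128 + p_d*0.000000] = 8.378443
  V(2,+2) = exp(-r*dt) * [p_u*48.452939 + p_m*23.939388 + p_d*7.374128] = 24.244736
  V(1,-1) = exp(-r*dt) * [p_u*1.083836 + p_m*0.000000 + p_d*0.000000] = 0.159300
  V(1,+0) = exp(-r*dt) * [p_u*8.378443 + p_m*1.083836 + p_d*0.000000] = 1.945744
  V(1,+1) = exp(-r*dt) * [p_u*24.244736 + p_m*8.378443 + p_d*1.083836] = 9.283057
  V(0,+0) = exp(-r*dt) * [p_u*9.283057 + p_m*1.945744 + p_d*0.159300] = 2.675817


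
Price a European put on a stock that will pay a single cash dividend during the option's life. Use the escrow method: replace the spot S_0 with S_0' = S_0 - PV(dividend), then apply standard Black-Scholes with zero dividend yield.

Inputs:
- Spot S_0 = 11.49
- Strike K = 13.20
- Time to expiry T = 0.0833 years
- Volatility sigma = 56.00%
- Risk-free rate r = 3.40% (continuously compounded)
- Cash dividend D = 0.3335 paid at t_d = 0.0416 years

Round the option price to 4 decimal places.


Answer: Price = 2.1616

Derivation:
PV(D) = D * exp(-r * t_d) = 0.3335 * 0.99858660 = 0.33302863
S_0' = S_0 - PV(D) = 11.4900 - 0.33302863 = 11.15697137
d1 = (ln(S_0'/K) + (r + sigma^2/2)*T) / (sigma*sqrt(T)) = -0.94204458
d2 = d1 - sigma*sqrt(T) = -1.10367032
exp(-rT) = 0.99717181
N(-d1) = 0.82691509; N(-d2) = 0.86513191
P = K * exp(-rT) * N(-d2) - S_0' * N(-d1) = 13.2000 * 0.99717181 * 0.86513191 - 11.15697137 * 0.82691509 = 2.1616


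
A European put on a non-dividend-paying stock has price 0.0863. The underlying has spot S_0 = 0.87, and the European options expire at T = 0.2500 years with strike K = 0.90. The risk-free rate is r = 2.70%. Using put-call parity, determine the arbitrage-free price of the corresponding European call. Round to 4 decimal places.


Put-call parity: C - P = S_0 * exp(-qT) - K * exp(-rT).
S_0 * exp(-qT) = 0.8700 * 1.00000000 = 0.87000000
K * exp(-rT) = 0.9000 * 0.99327273 = 0.89394546
C = P + S*exp(-qT) - K*exp(-rT)
C = 0.0863 + 0.87000000 - 0.89394546 = 0.0624

Answer: Call price = 0.0624


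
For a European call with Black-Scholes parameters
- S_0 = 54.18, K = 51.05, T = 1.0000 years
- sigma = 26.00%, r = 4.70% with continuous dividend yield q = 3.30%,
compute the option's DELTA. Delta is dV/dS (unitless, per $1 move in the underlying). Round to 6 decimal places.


Answer: Delta = 0.638665

Derivation:
d1 = 0.4127165079; d2 = 0.1527165079
phi(d1) = 0.3663720283; exp(-qT) = 0.9675385596; exp(-rT) = 0.9540873976
N(d1) = 0.6600928356
Delta = exp(-qT) * N(d1) = 0.9675385596 * 0.6600928356 = 0.638665


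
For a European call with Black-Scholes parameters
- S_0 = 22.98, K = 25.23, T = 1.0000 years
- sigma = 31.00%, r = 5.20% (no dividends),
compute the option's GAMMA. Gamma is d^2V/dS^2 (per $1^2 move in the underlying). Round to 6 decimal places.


d1 = 0.0214209993; d2 = -0.2885790007
phi(d1) = 0.3988507617; exp(-qT) = 1.0000000000; exp(-rT) = 0.9493288668
Gamma = exp(-qT) * phi(d1) / (S * sigma * sqrt(T)) = 1.0000000000 * 0.3988507617 / (22.9800 * 0.3100 * 1.0000000000) = 0.055988

Answer: Gamma = 0.055988


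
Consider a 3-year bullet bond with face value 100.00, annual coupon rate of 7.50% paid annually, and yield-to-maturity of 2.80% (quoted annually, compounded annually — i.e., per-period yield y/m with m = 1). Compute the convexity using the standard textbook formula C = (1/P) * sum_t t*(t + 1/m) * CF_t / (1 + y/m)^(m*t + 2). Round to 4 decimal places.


Coupon per period c = face * coupon_rate / m = 7.500000
Periods per year m = 1; per-period yield y/m = 0.028000
Number of cashflows N = 3
Cashflows (t years, CF_t, discount factor 1/(1+y/m)^(m*t), PV):
  t = 1.0000: CF_t = 7.500000, DF = 0.972763, PV = 7.295720
  t = 2.0000: CF_t = 7.500000, DF = 0.946267, PV = 7.097004
  t = 3.0000: CF_t = 107.500000, DF = 0.920493, PV = 98.953035
Price P = sum_t PV_t = 113.345759
Convexity numerator sum_t t*(t + 1/m) * CF_t / (1+y/m)^(m*t + 2):
  t = 1.0000: term = 13.807400
  t = 2.0000: term = 40.293970
  t = 3.0000: term = 1123.632098
Convexity = (1/P) * sum = 1177.733468 / 113.345759 = 10.390627

Answer: Convexity = 10.3906


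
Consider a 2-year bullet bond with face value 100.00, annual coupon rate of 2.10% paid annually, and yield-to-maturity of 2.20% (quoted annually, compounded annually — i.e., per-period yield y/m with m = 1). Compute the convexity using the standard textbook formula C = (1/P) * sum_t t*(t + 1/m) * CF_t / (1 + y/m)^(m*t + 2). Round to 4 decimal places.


Answer: Convexity = 5.6656

Derivation:
Coupon per period c = face * coupon_rate / m = 2.100000
Periods per year m = 1; per-period yield y/m = 0.022000
Number of cashflows N = 2
Cashflows (t years, CF_t, discount factor 1/(1+y/m)^(m*t), PV):
  t = 1.0000: CF_t = 2.100000, DF = 0.978474, PV = 2.054795
  t = 2.0000: CF_t = 102.100000, DF = 0.957411, PV = 97.751617
Price P = sum_t PV_t = 99.806412
Convexity numerator sum_t t*(t + 1/m) * CF_t / (1+y/m)^(m*t + 2):
  t = 1.0000: term = 3.934564
  t = 2.0000: term = 561.530576
Convexity = (1/P) * sum = 565.465140 / 99.806412 = 5.665619


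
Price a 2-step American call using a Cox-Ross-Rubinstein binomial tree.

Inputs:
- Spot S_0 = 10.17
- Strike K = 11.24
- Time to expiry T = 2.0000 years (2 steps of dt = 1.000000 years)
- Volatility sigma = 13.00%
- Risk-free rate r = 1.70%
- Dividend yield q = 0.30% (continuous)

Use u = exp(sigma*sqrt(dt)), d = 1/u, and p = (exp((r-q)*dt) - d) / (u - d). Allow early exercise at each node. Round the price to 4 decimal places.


dt = T/N = 1.000000
u = exp(sigma*sqrt(dt)) = 1.138828; d = 1/u = 0.878095
p = (exp((r-q)*dt) - d) / (u - d) = 0.521618
Discount per step: exp(-r*dt) = 0.983144
Stock lattice S(k, i) with i counting down-moves:
  k=0: S(0,0) = 10.1700
  k=1: S(1,0) = 11.5819; S(1,1) = 8.9302
  k=2: S(2,0) = 13.1898; S(2,1) = 10.1700; S(2,2) = 7.8416
Terminal payoffs V(N, i) = max(S_T - K, 0):
  V(2,0) = 1.949779; V(2,1) = 0.000000; V(2,2) = 0.000000
Backward induction: V(k, i) = exp(-r*dt) * [p * V(k+1, i) + (1-p) * V(k+1, i+1)]; then take max(V_cont, immediate exercise) for American.
  V(1,0) = exp(-r*dt) * [p*1.949779 + (1-p)*0.000000] = 0.999896; exercise = 0.341885; V(1,0) = max -> 0.999896
  V(1,1) = exp(-r*dt) * [p*0.000000 + (1-p)*0.000000] = 0.000000; exercise = 0.000000; V(1,1) = max -> 0.000000
  V(0,0) = exp(-r*dt) * [p*0.999896 + (1-p)*0.000000] = 0.512772; exercise = 0.000000; V(0,0) = max -> 0.512772

Answer: Price = V(0,0) = 0.5128


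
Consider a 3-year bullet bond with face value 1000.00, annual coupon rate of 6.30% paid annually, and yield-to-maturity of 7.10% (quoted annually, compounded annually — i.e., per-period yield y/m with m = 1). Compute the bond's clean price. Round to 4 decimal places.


Answer: Price = 979.0438

Derivation:
Coupon per period c = face * coupon_rate / m = 63.000000
Periods per year m = 1; per-period yield y/m = 0.071000
Number of cashflows N = 3
Cashflows (t years, CF_t, discount factor 1/(1+y/m)^(m*t), PV):
  t = 1.0000: CF_t = 63.000000, DF = 0.933707, PV = 58.823529
  t = 2.0000: CF_t = 63.000000, DF = 0.871808, PV = 54.923930
  t = 3.0000: CF_t = 1063.000000, DF = 0.814013, PV = 865.296311
Price P = sum_t PV_t = 979.043770


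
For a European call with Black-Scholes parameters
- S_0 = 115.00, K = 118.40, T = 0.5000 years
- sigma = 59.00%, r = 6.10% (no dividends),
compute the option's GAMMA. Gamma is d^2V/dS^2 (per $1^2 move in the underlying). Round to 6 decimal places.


d1 = 0.2118645464; d2 = -0.2053284545
phi(d1) = 0.3900884283; exp(-qT) = 1.0000000000; exp(-rT) = 0.9699604321
Gamma = exp(-qT) * phi(d1) / (S * sigma * sqrt(T)) = 1.0000000000 * 0.3900884283 / (115.0000 * 0.5900 * 0.7071067812) = 0.008131

Answer: Gamma = 0.008131


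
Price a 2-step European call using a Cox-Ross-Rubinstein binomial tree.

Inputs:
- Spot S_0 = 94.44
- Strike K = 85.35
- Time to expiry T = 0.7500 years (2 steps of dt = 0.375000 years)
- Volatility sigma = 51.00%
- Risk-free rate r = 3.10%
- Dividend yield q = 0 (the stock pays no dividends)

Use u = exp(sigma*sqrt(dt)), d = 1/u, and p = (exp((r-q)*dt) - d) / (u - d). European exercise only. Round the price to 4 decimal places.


Answer: Price = V(0,0) = 21.6712

Derivation:
dt = T/N = 0.375000
u = exp(sigma*sqrt(dt)) = 1.366578; d = 1/u = 0.731755
p = (exp((r-q)*dt) - d) / (u - d) = 0.440970
Discount per step: exp(-r*dt) = 0.988442
Stock lattice S(k, i) with i counting down-moves:
  k=0: S(0,0) = 94.4400
  k=1: S(1,0) = 129.0596; S(1,1) = 69.1069
  k=2: S(2,0) = 176.3701; S(2,1) = 94.4400; S(2,2) = 50.5693
Terminal payoffs V(N, i) = max(S_T - K, 0):
  V(2,0) = 91.020094; V(2,1) = 9.090000; V(2,2) = 0.000000
Backward induction: V(k, i) = exp(-r*dt) * [p * V(k+1, i) + (1-p) * V(k+1, i+1)].
  V(1,0) = exp(-r*dt) * [p*91.020094 + (1-p)*9.090000] = 44.696093
  V(1,1) = exp(-r*dt) * [p*9.090000 + (1-p)*0.000000] = 3.962090
  V(0,0) = exp(-r*dt) * [p*44.696093 + (1-p)*3.962090] = 21.671167


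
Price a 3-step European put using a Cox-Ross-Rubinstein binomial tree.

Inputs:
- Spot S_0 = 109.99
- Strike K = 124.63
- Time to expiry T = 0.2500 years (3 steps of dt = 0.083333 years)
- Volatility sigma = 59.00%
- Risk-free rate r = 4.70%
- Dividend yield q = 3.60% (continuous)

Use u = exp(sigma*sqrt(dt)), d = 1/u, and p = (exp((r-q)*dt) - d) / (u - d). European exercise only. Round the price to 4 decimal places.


dt = T/N = 0.083333
u = exp(sigma*sqrt(dt)) = 1.185682; d = 1/u = 0.843396
p = (exp((r-q)*dt) - d) / (u - d) = 0.460202
Discount per step: exp(-r*dt) = 0.996091
Stock lattice S(k, i) with i counting down-moves:
  k=0: S(0,0) = 109.9900
  k=1: S(1,0) = 130.4132; S(1,1) = 92.7652
  k=2: S(2,0) = 154.6286; S(2,1) = 109.9900; S(2,2) = 78.2378
  k=3: S(3,0) = 183.3404; S(3,1) = 130.4132; S(3,2) = 92.7652; S(3,3) = 65.9855
Terminal payoffs V(N, i) = max(K - S_T, 0):
  V(3,0) = 0.000000; V(3,1) = 0.000000; V(3,2) = 31.864841; V(3,3) = 58.644537
Backward induction: V(k, i) = exp(-r*dt) * [p * V(k+1, i) + (1-p) * V(k+1, i+1)].
  V(2,0) = exp(-r*dt) * [p*0.000000 + (1-p)*0.000000] = 0.000000
  V(2,1) = exp(-r*dt) * [p*0.000000 + (1-p)*31.864841] = 17.133329
  V(2,2) = exp(-r*dt) * [p*31.864841 + (1-p)*58.644537] = 46.139391
  V(1,0) = exp(-r*dt) * [p*0.000000 + (1-p)*17.133329] = 9.212378
  V(1,1) = exp(-r*dt) * [p*17.133329 + (1-p)*46.139391] = 32.662554
  V(0,0) = exp(-r*dt) * [p*9.212378 + (1-p)*32.662554] = 21.785235

Answer: Price = V(0,0) = 21.7852


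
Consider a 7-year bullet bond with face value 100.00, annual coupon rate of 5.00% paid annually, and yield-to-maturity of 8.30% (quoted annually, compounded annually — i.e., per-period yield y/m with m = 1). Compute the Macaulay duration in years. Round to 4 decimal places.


Coupon per period c = face * coupon_rate / m = 5.000000
Periods per year m = 1; per-period yield y/m = 0.083000
Number of cashflows N = 7
Cashflows (t years, CF_t, discount factor 1/(1+y/m)^(m*t), PV):
  t = 1.0000: CF_t = 5.000000, DF = 0.923361, PV = 4.616805
  t = 2.0000: CF_t = 5.000000, DF = 0.852596, PV = 4.262978
  t = 3.0000: CF_t = 5.000000, DF = 0.787254, PV = 3.936268
  t = 4.0000: CF_t = 5.000000, DF = 0.726919, PV = 3.634596
  t = 5.0000: CF_t = 5.000000, DF = 0.671209, PV = 3.356045
  t = 6.0000: CF_t = 5.000000, DF = 0.619768, PV = 3.098841
  t = 7.0000: CF_t = 105.000000, DF = 0.572270, PV = 60.088326
Price P = sum_t PV_t = 82.993858
Macaulay numerator sum_t t * PV_t:
  t * PV_t at t = 1.0000: 4.616805
  t * PV_t at t = 2.0000: 8.525956
  t * PV_t at t = 3.0000: 11.808803
  t * PV_t at t = 4.0000: 14.538385
  t * PV_t at t = 5.0000: 16.780223
  t * PV_t at t = 6.0000: 18.593045
  t * PV_t at t = 7.0000: 420.618280
Macaulay duration D = (sum_t t * PV_t) / P = 495.481497 / 82.993858 = 5.970098

Answer: Macaulay duration = 5.9701 years


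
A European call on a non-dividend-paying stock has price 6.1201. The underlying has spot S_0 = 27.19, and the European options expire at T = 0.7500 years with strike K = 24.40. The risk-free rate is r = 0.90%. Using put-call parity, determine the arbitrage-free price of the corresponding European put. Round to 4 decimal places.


Put-call parity: C - P = S_0 * exp(-qT) - K * exp(-rT).
S_0 * exp(-qT) = 27.1900 * 1.00000000 = 27.19000000
K * exp(-rT) = 24.4000 * 0.99327273 = 24.23585461
P = C - S*exp(-qT) + K*exp(-rT)
P = 6.1201 - 27.19000000 + 24.23585461 = 3.1660

Answer: Put price = 3.1660


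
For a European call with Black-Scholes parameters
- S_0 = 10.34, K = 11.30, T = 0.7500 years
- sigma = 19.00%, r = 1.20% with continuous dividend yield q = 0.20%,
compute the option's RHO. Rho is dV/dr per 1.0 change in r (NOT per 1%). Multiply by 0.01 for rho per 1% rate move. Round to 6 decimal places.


d1 = -0.4117136831; d2 = -0.5762585098
phi(d1) = 0.3665235103; exp(-qT) = 0.9985011244; exp(-rT) = 0.9910403788
N(d2) = 0.2822202312
Rho = K*T*exp(-rT)*N(d2) = 11.3000 * 0.7500 * 0.9910403788 * 0.2822202312 = 2.370387

Answer: Rho = 2.370387


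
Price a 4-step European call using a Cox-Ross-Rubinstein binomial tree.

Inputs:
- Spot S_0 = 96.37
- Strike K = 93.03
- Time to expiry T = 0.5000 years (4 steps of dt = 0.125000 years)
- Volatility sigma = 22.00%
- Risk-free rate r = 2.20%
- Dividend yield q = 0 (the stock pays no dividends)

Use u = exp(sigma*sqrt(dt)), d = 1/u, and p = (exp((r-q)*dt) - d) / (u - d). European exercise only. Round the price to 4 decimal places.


Answer: Price = V(0,0) = 8.3890

Derivation:
dt = T/N = 0.125000
u = exp(sigma*sqrt(dt)) = 1.080887; d = 1/u = 0.925166
p = (exp((r-q)*dt) - d) / (u - d) = 0.498249
Discount per step: exp(-r*dt) = 0.997254
Stock lattice S(k, i) with i counting down-moves:
  k=0: S(0,0) = 96.3700
  k=1: S(1,0) = 104.1651; S(1,1) = 89.1583
  k=2: S(2,0) = 112.5906; S(2,1) = 96.3700; S(2,2) = 82.4862
  k=3: S(3,0) = 121.6977; S(3,1) = 104.1651; S(3,2) = 89.1583; S(3,3) = 76.3135
  k=4: S(4,0) = 131.5414; S(4,1) = 112.5906; S(4,2) = 96.3700; S(4,3) = 82.4862; S(4,4) = 70.6027
Terminal payoffs V(N, i) = max(S_T - K, 0):
  V(4,0) = 38.511440; V(4,1) = 19.560624; V(4,2) = 3.340000; V(4,3) = 0.000000; V(4,4) = 0.000000
Backward induction: V(k, i) = exp(-r*dt) * [p * V(k+1, i) + (1-p) * V(k+1, i+1)].
  V(3,0) = exp(-r*dt) * [p*38.511440 + (1-p)*19.560624] = 28.923192
  V(3,1) = exp(-r*dt) * [p*19.560624 + (1-p)*3.340000] = 11.390535
  V(3,2) = exp(-r*dt) * [p*3.340000 + (1-p)*0.000000] = 1.659580
  V(3,3) = exp(-r*dt) * [p*0.000000 + (1-p)*0.000000] = 0.000000
  V(2,0) = exp(-r*dt) * [p*28.923192 + (1-p)*11.390535] = 20.070884
  V(2,1) = exp(-r*dt) * [p*11.390535 + (1-p)*1.659580] = 6.490141
  V(2,2) = exp(-r*dt) * [p*1.659580 + (1-p)*0.000000] = 0.824612
  V(1,0) = exp(-r*dt) * [p*20.070884 + (1-p)*6.490141] = 13.220321
  V(1,1) = exp(-r*dt) * [p*6.490141 + (1-p)*0.824612] = 3.637437
  V(0,0) = exp(-r*dt) * [p*13.220321 + (1-p)*3.637437] = 8.388993


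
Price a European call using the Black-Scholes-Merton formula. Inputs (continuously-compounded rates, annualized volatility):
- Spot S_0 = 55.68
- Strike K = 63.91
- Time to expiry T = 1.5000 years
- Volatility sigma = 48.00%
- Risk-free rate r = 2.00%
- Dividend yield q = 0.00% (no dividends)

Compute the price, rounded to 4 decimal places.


d1 = (ln(S/K) + (r - q + 0.5*sigma^2) * T) / (sigma * sqrt(T)) = 0.11047398
d2 = d1 - sigma * sqrt(T) = -0.47740356
exp(-rT) = 0.97044553; exp(-qT) = 1.00000000
C = S_0 * exp(-qT) * N(d1) - K * exp(-rT) * N(d2)
N(d1) = 0.54398326; N(d2) = 0.31653739
C = 55.6800 * 1.00000000 * 0.54398326 - 63.9100 * 0.97044553 * 0.31653739 = 10.6570

Answer: Price = 10.6570


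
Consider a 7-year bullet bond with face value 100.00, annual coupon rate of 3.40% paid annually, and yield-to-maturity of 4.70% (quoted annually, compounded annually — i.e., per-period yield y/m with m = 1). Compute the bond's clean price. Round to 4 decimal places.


Coupon per period c = face * coupon_rate / m = 3.400000
Periods per year m = 1; per-period yield y/m = 0.047000
Number of cashflows N = 7
Cashflows (t years, CF_t, discount factor 1/(1+y/m)^(m*t), PV):
  t = 1.0000: CF_t = 3.400000, DF = 0.955110, PV = 3.247373
  t = 2.0000: CF_t = 3.400000, DF = 0.912235, PV = 3.101598
  t = 3.0000: CF_t = 3.400000, DF = 0.871284, PV = 2.962367
  t = 4.0000: CF_t = 3.400000, DF = 0.832172, PV = 2.829386
  t = 5.0000: CF_t = 3.400000, DF = 0.794816, PV = 2.702374
  t = 6.0000: CF_t = 3.400000, DF = 0.759137, PV = 2.581064
  t = 7.0000: CF_t = 103.400000, DF = 0.725059, PV = 74.971080
Price P = sum_t PV_t = 92.395243

Answer: Price = 92.3952


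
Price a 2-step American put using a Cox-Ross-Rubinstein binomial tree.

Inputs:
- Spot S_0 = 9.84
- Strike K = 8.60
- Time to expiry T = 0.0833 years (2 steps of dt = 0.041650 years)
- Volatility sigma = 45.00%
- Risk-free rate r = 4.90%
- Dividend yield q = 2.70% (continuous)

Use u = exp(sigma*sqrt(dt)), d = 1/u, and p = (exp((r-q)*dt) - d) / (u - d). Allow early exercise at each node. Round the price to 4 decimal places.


dt = T/N = 0.041650
u = exp(sigma*sqrt(dt)) = 1.096187; d = 1/u = 0.912253
p = (exp((r-q)*dt) - d) / (u - d) = 0.482041
Discount per step: exp(-r*dt) = 0.997961
Stock lattice S(k, i) with i counting down-moves:
  k=0: S(0,0) = 9.8400
  k=1: S(1,0) = 10.7865; S(1,1) = 8.9766
  k=2: S(2,0) = 11.8240; S(2,1) = 9.8400; S(2,2) = 8.1889
Terminal payoffs V(N, i) = max(K - S_T, 0):
  V(2,0) = 0.000000; V(2,1) = 0.000000; V(2,2) = 0.411091
Backward induction: V(k, i) = exp(-r*dt) * [p * V(k+1, i) + (1-p) * V(k+1, i+1)]; then take max(V_cont, immediate exercise) for American.
  V(1,0) = exp(-r*dt) * [p*0.000000 + (1-p)*0.000000] = 0.000000; exercise = 0.000000; V(1,0) = max -> 0.000000
  V(1,1) = exp(-r*dt) * [p*0.000000 + (1-p)*0.411091] = 0.212494; exercise = 0.000000; V(1,1) = max -> 0.212494
  V(0,0) = exp(-r*dt) * [p*0.000000 + (1-p)*0.212494] = 0.109839; exercise = 0.000000; V(0,0) = max -> 0.109839

Answer: Price = V(0,0) = 0.1098


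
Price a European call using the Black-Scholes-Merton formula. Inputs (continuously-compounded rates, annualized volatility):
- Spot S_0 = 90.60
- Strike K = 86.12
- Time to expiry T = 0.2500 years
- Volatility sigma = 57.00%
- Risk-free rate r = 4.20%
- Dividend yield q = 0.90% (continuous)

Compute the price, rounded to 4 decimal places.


Answer: Price = 12.7486

Derivation:
d1 = (ln(S/K) + (r - q + 0.5*sigma^2) * T) / (sigma * sqrt(T)) = 0.34938611
d2 = d1 - sigma * sqrt(T) = 0.06438611
exp(-rT) = 0.98955493; exp(-qT) = 0.99775253
C = S_0 * exp(-qT) * N(d1) - K * exp(-rT) * N(d2)
N(d1) = 0.63660027; N(d2) = 0.52566860
C = 90.6000 * 0.99775253 * 0.63660027 - 86.1200 * 0.98955493 * 0.52566860 = 12.7486


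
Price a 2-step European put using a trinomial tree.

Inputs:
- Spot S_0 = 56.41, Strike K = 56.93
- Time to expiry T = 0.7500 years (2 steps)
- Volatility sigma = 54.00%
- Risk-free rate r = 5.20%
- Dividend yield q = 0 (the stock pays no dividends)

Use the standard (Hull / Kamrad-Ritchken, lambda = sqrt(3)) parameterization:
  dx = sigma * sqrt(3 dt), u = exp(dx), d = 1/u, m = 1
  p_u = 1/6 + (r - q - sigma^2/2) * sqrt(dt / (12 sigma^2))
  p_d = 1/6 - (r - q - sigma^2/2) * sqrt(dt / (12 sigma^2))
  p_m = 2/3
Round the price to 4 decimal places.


Answer: Price = V(0,0) = 8.0668

Derivation:
dt = T/N = 0.375000; dx = sigma*sqrt(3*dt) = 0.572756
u = exp(dx) = 1.773148; d = 1/u = 0.563969
p_u = 0.135960, p_m = 0.666667, p_d = 0.197373
Discount per step: exp(-r*dt) = 0.980689
Stock lattice S(k, j) with j the centered position index:
  k=0: S(0,+0) = 56.4100
  k=1: S(1,-1) = 31.8135; S(1,+0) = 56.4100; S(1,+1) = 100.0233
  k=2: S(2,-2) = 17.9418; S(2,-1) = 31.8135; S(2,+0) = 56.4100; S(2,+1) = 100.0233; S(2,+2) = 177.3561
Terminal payoffs V(N, j) = max(K - S_T, 0):
  V(2,-2) = 38.988195; V(2,-1) = 25.116525; V(2,+0) = 0.520000; V(2,+1) = 0.000000; V(2,+2) = 0.000000
Backward induction: V(k, j) = exp(-r*dt) * [p_u * V(k+1, j+1) + p_m * V(k+1, j) + p_d * V(k+1, j-1)]
  V(1,-1) = exp(-r*dt) * [p_u*0.520000 + p_m*25.116525 + p_d*38.988195] = 24.036962
  V(1,+0) = exp(-r*dt) * [p_u*0.000000 + p_m*0.520000 + p_d*25.116525] = 5.201575
  V(1,+1) = exp(-r*dt) * [p_u*0.000000 + p_m*0.000000 + p_d*0.520000] = 0.100652
  V(0,+0) = exp(-r*dt) * [p_u*0.100652 + p_m*5.201575 + p_d*24.036962] = 8.066813


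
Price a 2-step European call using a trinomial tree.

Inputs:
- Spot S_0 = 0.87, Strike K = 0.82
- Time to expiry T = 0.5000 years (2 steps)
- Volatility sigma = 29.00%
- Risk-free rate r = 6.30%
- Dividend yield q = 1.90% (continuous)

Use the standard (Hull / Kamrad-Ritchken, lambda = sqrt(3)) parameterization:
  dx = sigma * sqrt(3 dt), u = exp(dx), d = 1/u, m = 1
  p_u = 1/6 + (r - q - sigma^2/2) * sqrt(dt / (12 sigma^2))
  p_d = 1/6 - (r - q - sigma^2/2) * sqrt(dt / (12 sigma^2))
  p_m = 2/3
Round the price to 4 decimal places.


Answer: Price = V(0,0) = 0.1057

Derivation:
dt = T/N = 0.250000; dx = sigma*sqrt(3*dt) = 0.251147
u = exp(dx) = 1.285500; d = 1/u = 0.777908
p_u = 0.167637, p_m = 0.666667, p_d = 0.165696
Discount per step: exp(-r*dt) = 0.984373
Stock lattice S(k, j) with j the centered position index:
  k=0: S(0,+0) = 0.8700
  k=1: S(1,-1) = 0.6768; S(1,+0) = 0.8700; S(1,+1) = 1.1184
  k=2: S(2,-2) = 0.5265; S(2,-1) = 0.6768; S(2,+0) = 0.8700; S(2,+1) = 1.1184; S(2,+2) = 1.4377
Terminal payoffs V(N, j) = max(S_T - K, 0):
  V(2,-2) = 0.000000; V(2,-1) = 0.000000; V(2,+0) = 0.050000; V(2,+1) = 0.298385; V(2,+2) = 0.617683
Backward induction: V(k, j) = exp(-r*dt) * [p_u * V(k+1, j+1) + p_m * V(k+1, j) + p_d * V(k+1, j-1)]
  V(1,-1) = exp(-r*dt) * [p_u*0.050000 + p_m*0.000000 + p_d*0.000000] = 0.008251
  V(1,+0) = exp(-r*dt) * [p_u*0.298385 + p_m*0.050000 + p_d*0.000000] = 0.082051
  V(1,+1) = exp(-r*dt) * [p_u*0.617683 + p_m*0.298385 + p_d*0.050000] = 0.305898
  V(0,+0) = exp(-r*dt) * [p_u*0.305898 + p_m*0.082051 + p_d*0.008251] = 0.105670


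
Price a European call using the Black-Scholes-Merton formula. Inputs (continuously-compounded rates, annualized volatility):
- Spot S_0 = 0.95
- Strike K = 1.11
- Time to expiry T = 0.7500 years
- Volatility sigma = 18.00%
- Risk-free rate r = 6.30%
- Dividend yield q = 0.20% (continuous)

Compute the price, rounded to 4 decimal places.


Answer: Price = 0.0221

Derivation:
d1 = (ln(S/K) + (r - q + 0.5*sigma^2) * T) / (sigma * sqrt(T)) = -0.62708777
d2 = d1 - sigma * sqrt(T) = -0.78297235
exp(-rT) = 0.95384891; exp(-qT) = 0.99850112
C = S_0 * exp(-qT) * N(d1) - K * exp(-rT) * N(d2)
N(d1) = 0.26530085; N(d2) = 0.21682168
C = 0.9500 * 0.99850112 * 0.26530085 - 1.1100 * 0.95384891 * 0.21682168 = 0.0221


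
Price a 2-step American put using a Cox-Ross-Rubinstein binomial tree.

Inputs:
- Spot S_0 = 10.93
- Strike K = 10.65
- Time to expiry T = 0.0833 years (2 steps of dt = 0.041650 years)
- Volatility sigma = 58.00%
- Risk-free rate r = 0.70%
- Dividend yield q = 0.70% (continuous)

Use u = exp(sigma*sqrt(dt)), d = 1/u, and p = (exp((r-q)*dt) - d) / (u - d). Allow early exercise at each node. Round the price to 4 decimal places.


dt = T/N = 0.041650
u = exp(sigma*sqrt(dt)) = 1.125659; d = 1/u = 0.888369
p = (exp((r-q)*dt) - d) / (u - d) = 0.470442
Discount per step: exp(-r*dt) = 0.999708
Stock lattice S(k, i) with i counting down-moves:
  k=0: S(0,0) = 10.9300
  k=1: S(1,0) = 12.3034; S(1,1) = 9.7099
  k=2: S(2,0) = 13.8495; S(2,1) = 10.9300; S(2,2) = 8.6259
Terminal payoffs V(N, i) = max(K - S_T, 0):
  V(2,0) = 0.000000; V(2,1) = 0.000000; V(2,2) = 2.024054
Backward induction: V(k, i) = exp(-r*dt) * [p * V(k+1, i) + (1-p) * V(k+1, i+1)]; then take max(V_cont, immediate exercise) for American.
  V(1,0) = exp(-r*dt) * [p*0.000000 + (1-p)*0.000000] = 0.000000; exercise = 0.000000; V(1,0) = max -> 0.000000
  V(1,1) = exp(-r*dt) * [p*0.000000 + (1-p)*2.024054] = 1.071541; exercise = 0.940129; V(1,1) = max -> 1.071541
  V(0,0) = exp(-r*dt) * [p*0.000000 + (1-p)*1.071541] = 0.567277; exercise = 0.000000; V(0,0) = max -> 0.567277

Answer: Price = V(0,0) = 0.5673


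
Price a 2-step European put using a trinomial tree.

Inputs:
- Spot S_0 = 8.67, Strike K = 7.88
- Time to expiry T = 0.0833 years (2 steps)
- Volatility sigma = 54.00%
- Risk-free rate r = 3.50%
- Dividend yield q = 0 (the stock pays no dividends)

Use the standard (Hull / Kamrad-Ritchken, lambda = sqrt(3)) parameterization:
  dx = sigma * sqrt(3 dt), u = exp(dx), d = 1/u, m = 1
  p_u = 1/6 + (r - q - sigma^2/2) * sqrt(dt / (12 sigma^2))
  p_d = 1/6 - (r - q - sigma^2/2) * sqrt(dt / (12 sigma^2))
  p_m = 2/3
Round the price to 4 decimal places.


Answer: Price = V(0,0) = 0.2328

Derivation:
dt = T/N = 0.041650; dx = sigma*sqrt(3*dt) = 0.190881
u = exp(dx) = 1.210315; d = 1/u = 0.826231
p_u = 0.154578, p_m = 0.666667, p_d = 0.178755
Discount per step: exp(-r*dt) = 0.998543
Stock lattice S(k, j) with j the centered position index:
  k=0: S(0,+0) = 8.6700
  k=1: S(1,-1) = 7.1634; S(1,+0) = 8.6700; S(1,+1) = 10.4934
  k=2: S(2,-2) = 5.9186; S(2,-1) = 7.1634; S(2,+0) = 8.6700; S(2,+1) = 10.4934; S(2,+2) = 12.7004
Terminal payoffs V(N, j) = max(K - S_T, 0):
  V(2,-2) = 1.961355; V(2,-1) = 0.716576; V(2,+0) = 0.000000; V(2,+1) = 0.000000; V(2,+2) = 0.000000
Backward induction: V(k, j) = exp(-r*dt) * [p_u * V(k+1, j+1) + p_m * V(k+1, j) + p_d * V(k+1, j-1)]
  V(1,-1) = exp(-r*dt) * [p_u*0.000000 + p_m*0.716576 + p_d*1.961355] = 0.827112
  V(1,+0) = exp(-r*dt) * [p_u*0.000000 + p_m*0.000000 + p_d*0.716576] = 0.127905
  V(1,+1) = exp(-r*dt) * [p_u*0.000000 + p_m*0.000000 + p_d*0.000000] = 0.000000
  V(0,+0) = exp(-r*dt) * [p_u*0.000000 + p_m*0.127905 + p_d*0.827112] = 0.232781


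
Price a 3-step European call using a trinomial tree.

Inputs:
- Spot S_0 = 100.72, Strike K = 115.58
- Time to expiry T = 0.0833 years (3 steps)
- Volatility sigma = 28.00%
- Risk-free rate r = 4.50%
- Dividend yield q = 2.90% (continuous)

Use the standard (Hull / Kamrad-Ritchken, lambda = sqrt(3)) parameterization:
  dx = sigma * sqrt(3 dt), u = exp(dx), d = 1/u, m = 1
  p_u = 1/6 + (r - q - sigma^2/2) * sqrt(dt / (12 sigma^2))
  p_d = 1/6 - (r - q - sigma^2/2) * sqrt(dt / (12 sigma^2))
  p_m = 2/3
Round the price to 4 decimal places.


dt = T/N = 0.027767; dx = sigma*sqrt(3*dt) = 0.080813
u = exp(dx) = 1.084168; d = 1/u = 0.922366
p_u = 0.162681, p_m = 0.666667, p_d = 0.170652
Discount per step: exp(-r*dt) = 0.998751
Stock lattice S(k, j) with j the centered position index:
  k=0: S(0,+0) = 100.7200
  k=1: S(1,-1) = 92.9007; S(1,+0) = 100.7200; S(1,+1) = 109.1974
  k=2: S(2,-2) = 85.6885; S(2,-1) = 92.9007; S(2,+0) = 100.7200; S(2,+1) = 109.1974; S(2,+2) = 118.3883
  k=3: S(3,-3) = 79.0362; S(3,-2) = 85.6885; S(3,-1) = 92.9007; S(3,+0) = 100.7200; S(3,+1) = 109.1974; S(3,+2) = 118.3883; S(3,+3) = 128.3528
Terminal payoffs V(N, j) = max(S_T - K, 0):
  V(3,-3) = 0.000000; V(3,-2) = 0.000000; V(3,-1) = 0.000000; V(3,+0) = 0.000000; V(3,+1) = 0.000000; V(3,+2) = 2.808327; V(3,+3) = 12.772836
Backward induction: V(k, j) = exp(-r*dt) * [p_u * V(k+1, j+1) + p_m * V(k+1, j) + p_d * V(k+1, j-1)]
  V(2,-2) = exp(-r*dt) * [p_u*0.000000 + p_m*0.000000 + p_d*0.000000] = 0.000000
  V(2,-1) = exp(-r*dt) * [p_u*0.000000 + p_m*0.000000 + p_d*0.000000] = 0.000000
  V(2,+0) = exp(-r*dt) * [p_u*0.000000 + p_m*0.000000 + p_d*0.000000] = 0.000000
  V(2,+1) = exp(-r*dt) * [p_u*2.808327 + p_m*0.000000 + p_d*0.000000] = 0.456291
  V(2,+2) = exp(-r*dt) * [p_u*12.772836 + p_m*2.808327 + p_d*0.000000] = 3.945183
  V(1,-1) = exp(-r*dt) * [p_u*0.000000 + p_m*0.000000 + p_d*0.000000] = 0.000000
  V(1,+0) = exp(-r*dt) * [p_u*0.456291 + p_m*0.000000 + p_d*0.000000] = 0.074137
  V(1,+1) = exp(-r*dt) * [p_u*3.945183 + p_m*0.456291 + p_d*0.000000] = 0.944819
  V(0,+0) = exp(-r*dt) * [p_u*0.944819 + p_m*0.074137 + p_d*0.000000] = 0.202875

Answer: Price = V(0,0) = 0.2029


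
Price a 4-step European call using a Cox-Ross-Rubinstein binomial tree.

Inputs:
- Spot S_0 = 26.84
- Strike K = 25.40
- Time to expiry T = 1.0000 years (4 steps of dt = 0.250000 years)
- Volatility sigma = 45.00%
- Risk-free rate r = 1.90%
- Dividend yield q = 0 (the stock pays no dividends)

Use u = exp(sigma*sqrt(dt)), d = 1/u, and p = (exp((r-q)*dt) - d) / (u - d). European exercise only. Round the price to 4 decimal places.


dt = T/N = 0.250000
u = exp(sigma*sqrt(dt)) = 1.252323; d = 1/u = 0.798516
p = (exp((r-q)*dt) - d) / (u - d) = 0.454478
Discount per step: exp(-r*dt) = 0.995261
Stock lattice S(k, i) with i counting down-moves:
  k=0: S(0,0) = 26.8400
  k=1: S(1,0) = 33.6123; S(1,1) = 21.4322
  k=2: S(2,0) = 42.0935; S(2,1) = 26.8400; S(2,2) = 17.1139
  k=3: S(3,0) = 52.7146; S(3,1) = 33.6123; S(3,2) = 21.4322; S(3,3) = 13.6658
  k=4: S(4,0) = 66.0157; S(4,1) = 42.0935; S(4,2) = 26.8400; S(4,3) = 17.1139; S(4,4) = 10.9123
Terminal payoffs V(N, i) = max(S_T - K, 0):
  V(4,0) = 40.615748; V(4,1) = 16.693499; V(4,2) = 1.440000; V(4,3) = 0.000000; V(4,4) = 0.000000
Backward induction: V(k, i) = exp(-r*dt) * [p * V(k+1, i) + (1-p) * V(k+1, i+1)].
  V(3,0) = exp(-r*dt) * [p*40.615748 + (1-p)*16.693499] = 27.435009
  V(3,1) = exp(-r*dt) * [p*16.693499 + (1-p)*1.440000] = 8.332706
  V(3,2) = exp(-r*dt) * [p*1.440000 + (1-p)*0.000000] = 0.651347
  V(3,3) = exp(-r*dt) * [p*0.000000 + (1-p)*0.000000] = 0.000000
  V(2,0) = exp(-r*dt) * [p*27.435009 + (1-p)*8.332706] = 16.933657
  V(2,1) = exp(-r*dt) * [p*8.332706 + (1-p)*0.651347] = 4.122726
  V(2,2) = exp(-r*dt) * [p*0.651347 + (1-p)*0.000000] = 0.294620
  V(1,0) = exp(-r*dt) * [p*16.933657 + (1-p)*4.122726] = 9.897886
  V(1,1) = exp(-r*dt) * [p*4.122726 + (1-p)*0.294620] = 2.024770
  V(0,0) = exp(-r*dt) * [p*9.897886 + (1-p)*2.024770] = 5.576377

Answer: Price = V(0,0) = 5.5764


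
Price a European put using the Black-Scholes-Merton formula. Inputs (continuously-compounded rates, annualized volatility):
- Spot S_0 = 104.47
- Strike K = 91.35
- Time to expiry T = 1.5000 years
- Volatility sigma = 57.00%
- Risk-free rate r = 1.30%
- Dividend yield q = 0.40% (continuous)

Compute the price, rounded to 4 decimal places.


d1 = (ln(S/K) + (r - q + 0.5*sigma^2) * T) / (sigma * sqrt(T)) = 0.56062756
d2 = d1 - sigma * sqrt(T) = -0.13747702
exp(-rT) = 0.98068890; exp(-qT) = 0.99401796
P = K * exp(-rT) * N(-d2) - S_0 * exp(-qT) * N(-d1)
N(-d1) = 0.28752573; N(-d2) = 0.55467312
P = 91.3500 * 0.98068890 * 0.55467312 - 104.4700 * 0.99401796 * 0.28752573 = 19.8328

Answer: Price = 19.8328


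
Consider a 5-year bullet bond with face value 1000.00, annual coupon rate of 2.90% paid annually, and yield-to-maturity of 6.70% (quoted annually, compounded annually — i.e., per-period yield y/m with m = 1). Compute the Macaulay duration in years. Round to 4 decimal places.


Answer: Macaulay duration = 4.6972 years

Derivation:
Coupon per period c = face * coupon_rate / m = 29.000000
Periods per year m = 1; per-period yield y/m = 0.067000
Number of cashflows N = 5
Cashflows (t years, CF_t, discount factor 1/(1+y/m)^(m*t), PV):
  t = 1.0000: CF_t = 29.000000, DF = 0.937207, PV = 27.179007
  t = 2.0000: CF_t = 29.000000, DF = 0.878357, PV = 25.472359
  t = 3.0000: CF_t = 29.000000, DF = 0.823203, PV = 23.872876
  t = 4.0000: CF_t = 29.000000, DF = 0.771511, PV = 22.373829
  t = 5.0000: CF_t = 1029.000000, DF = 0.723066, PV = 744.034849
Price P = sum_t PV_t = 842.932920
Macaulay numerator sum_t t * PV_t:
  t * PV_t at t = 1.0000: 27.179007
  t * PV_t at t = 2.0000: 50.944717
  t * PV_t at t = 3.0000: 71.618628
  t * PV_t at t = 4.0000: 89.495317
  t * PV_t at t = 5.0000: 3720.174247
Macaulay duration D = (sum_t t * PV_t) / P = 3959.411915 / 842.932920 = 4.697185


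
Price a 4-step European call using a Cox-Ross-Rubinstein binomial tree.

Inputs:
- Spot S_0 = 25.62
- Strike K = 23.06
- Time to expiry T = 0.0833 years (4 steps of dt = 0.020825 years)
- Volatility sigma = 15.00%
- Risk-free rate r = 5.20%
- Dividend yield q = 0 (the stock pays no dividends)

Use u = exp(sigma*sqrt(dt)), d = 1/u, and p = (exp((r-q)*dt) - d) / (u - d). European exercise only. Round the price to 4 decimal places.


dt = T/N = 0.020825
u = exp(sigma*sqrt(dt)) = 1.021882; d = 1/u = 0.978586
p = (exp((r-q)*dt) - d) / (u - d) = 0.519614
Discount per step: exp(-r*dt) = 0.998918
Stock lattice S(k, i) with i counting down-moves:
  k=0: S(0,0) = 25.6200
  k=1: S(1,0) = 26.1806; S(1,1) = 25.0714
  k=2: S(2,0) = 26.7535; S(2,1) = 25.6200; S(2,2) = 24.5345
  k=3: S(3,0) = 27.3389; S(3,1) = 26.1806; S(3,2) = 25.0714; S(3,3) = 24.0091
  k=4: S(4,0) = 27.9372; S(4,1) = 26.7535; S(4,2) = 25.6200; S(4,3) = 24.5345; S(4,4) = 23.4950
Terminal payoffs V(N, i) = max(S_T - K, 0):
  V(4,0) = 4.877183; V(4,1) = 3.693516; V(4,2) = 2.560000; V(4,3) = 1.474510; V(4,4) = 0.435010
Backward induction: V(k, i) = exp(-r*dt) * [p * V(k+1, i) + (1-p) * V(k+1, i+1)].
  V(3,0) = exp(-r*dt) * [p*4.877183 + (1-p)*3.693516] = 4.303902
  V(3,1) = exp(-r*dt) * [p*3.693516 + (1-p)*2.560000] = 3.145582
  V(3,2) = exp(-r*dt) * [p*2.560000 + (1-p)*1.474510] = 2.036339
  V(3,3) = exp(-r*dt) * [p*1.474510 + (1-p)*0.435010] = 0.974093
  V(2,0) = exp(-r*dt) * [p*4.303902 + (1-p)*3.145582] = 3.743405
  V(2,1) = exp(-r*dt) * [p*3.145582 + (1-p)*2.036339] = 2.609889
  V(2,2) = exp(-r*dt) * [p*2.036339 + (1-p)*0.974093] = 1.524399
  V(1,0) = exp(-r*dt) * [p*3.743405 + (1-p)*2.609889] = 3.195418
  V(1,1) = exp(-r*dt) * [p*2.609889 + (1-p)*1.524399] = 2.086174
  V(0,0) = exp(-r*dt) * [p*3.195418 + (1-p)*2.086174] = 2.659671

Answer: Price = V(0,0) = 2.6597


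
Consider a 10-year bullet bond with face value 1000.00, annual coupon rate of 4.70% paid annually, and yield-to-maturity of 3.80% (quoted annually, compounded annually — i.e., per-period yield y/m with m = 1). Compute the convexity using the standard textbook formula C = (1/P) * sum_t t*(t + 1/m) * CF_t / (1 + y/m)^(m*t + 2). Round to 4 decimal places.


Coupon per period c = face * coupon_rate / m = 47.000000
Periods per year m = 1; per-period yield y/m = 0.038000
Number of cashflows N = 10
Cashflows (t years, CF_t, discount factor 1/(1+y/m)^(m*t), PV):
  t = 1.0000: CF_t = 47.000000, DF = 0.963391, PV = 45.279383
  t = 2.0000: CF_t = 47.000000, DF = 0.928122, PV = 43.621757
  t = 3.0000: CF_t = 47.000000, DF = 0.894145, PV = 42.024814
  t = 4.0000: CF_t = 47.000000, DF = 0.861411, PV = 40.486333
  t = 5.0000: CF_t = 47.000000, DF = 0.829876, PV = 39.004174
  t = 6.0000: CF_t = 47.000000, DF = 0.799495, PV = 37.576276
  t = 7.0000: CF_t = 47.000000, DF = 0.770227, PV = 36.200651
  t = 8.0000: CF_t = 47.000000, DF = 0.742030, PV = 34.875387
  t = 9.0000: CF_t = 47.000000, DF = 0.714865, PV = 33.598638
  t = 10.0000: CF_t = 1047.000000, DF = 0.688694, PV = 721.062893
Price P = sum_t PV_t = 1073.730306
Convexity numerator sum_t t*(t + 1/m) * CF_t / (1+y/m)^(m*t + 2):
  t = 1.0000: term = 84.049628
  t = 2.0000: term = 242.917999
  t = 3.0000: term = 468.050094
  t = 4.0000: term = 751.525520
  t = 5.0000: term = 1086.019537
  t = 6.0000: term = 1464.766235
  t = 7.0000: term = 1881.523744
  t = 8.0000: term = 2330.541384
  t = 9.0000: term = 2806.528642
  t = 10.0000: term = 73615.815028
Convexity = (1/P) * sum = 84731.737810 / 1073.730306 = 78.913427

Answer: Convexity = 78.9134
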